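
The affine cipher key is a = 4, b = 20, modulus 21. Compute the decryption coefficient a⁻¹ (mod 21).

16

Extended Euclidean algorithm:
21 = 5·4 + 1
4 = 4·1 + 0
gcd = 1, so the inverse exists. Back-substitute:
1 = 21 − 5·4
So 4·(-5) ≡ 1 (mod 21), and -5 ≡ 16 (mod 21).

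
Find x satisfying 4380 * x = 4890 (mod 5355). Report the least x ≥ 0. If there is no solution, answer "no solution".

341

First find gcd(4380, 5355):
5355 = 1*4380 + 975
4380 = 4*975 + 480
975 = 2*480 + 15
480 = 32*15 + 0
gcd = 15 and 15 | 4890, so solutions exist. Divide through by 15: 292x ≡ 326 (mod 357).
Now find 292⁻¹ mod 357:
357 = 1×292 + 65
292 = 4×65 + 32
65 = 2×32 + 1
32 = 32×1 + 0
Back-substitute:
1 = 65 − 2·32
1 = −2·292 + 9·65
1 = 9·357 − 11·292
So 292·(-11) ≡ 1 (mod 357), i.e. 292⁻¹ ≡ 346.
Then x ≡ 346·326 ≡ 341 (mod 357); the smallest non-negative solution is x = 341.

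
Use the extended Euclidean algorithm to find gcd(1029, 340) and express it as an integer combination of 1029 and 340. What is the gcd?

1

Repeated division:
1029 = 3·340 + 9
340 = 37·9 + 7
9 = 1·7 + 2
7 = 3·2 + 1
2 = 2·1 + 0
gcd(1029, 340) = 1.
Working backward:
1 = 7 − 3·2
1 = −3·9 + 4·7
1 = 4·340 − 151·9
1 = −151·1029 + 457·340
So 1 = (-151)·1029 + (457)·340.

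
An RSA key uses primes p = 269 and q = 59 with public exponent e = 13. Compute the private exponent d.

φ(n) = (p−1)(q−1) = 268·58 = 15544.
Need d with 13·d ≡ 1 (mod 15544). Apply the extended Euclidean algorithm:
15544 = 1195*13 + 9
13 = 1*9 + 4
9 = 2*4 + 1
4 = 4*1 + 0
Back-substitute:
1 = 9 − 2·4
1 = −2·13 + 3·9
1 = 3·15544 − 3587·13
So 13·(-3587) ≡ 1 (mod 15544), hence d ≡ -3587 ≡ 11957 (mod 15544).

11957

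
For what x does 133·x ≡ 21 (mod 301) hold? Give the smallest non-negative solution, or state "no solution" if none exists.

16

First find gcd(133, 301):
301 = 2*133 + 35
133 = 3*35 + 28
35 = 1*28 + 7
28 = 4*7 + 0
gcd = 7 and 7 | 21, so solutions exist. Divide through by 7: 19x ≡ 3 (mod 43).
Now find 19⁻¹ mod 43:
43 = 2*19 + 5
19 = 3*5 + 4
5 = 1*4 + 1
4 = 4*1 + 0
Back-substitute:
1 = 5 − 4
1 = −19 + 4·5
1 = 4·43 − 9·19
So 19·(-9) ≡ 1 (mod 43), i.e. 19⁻¹ ≡ 34.
Then x ≡ 34·3 ≡ 16 (mod 43); the smallest non-negative solution is x = 16.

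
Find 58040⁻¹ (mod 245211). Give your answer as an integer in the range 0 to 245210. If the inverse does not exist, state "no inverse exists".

Extended Euclidean algorithm:
245211 = 4·58040 + 13051
58040 = 4·13051 + 5836
13051 = 2·5836 + 1379
5836 = 4·1379 + 320
1379 = 4·320 + 99
320 = 3·99 + 23
99 = 4·23 + 7
23 = 3·7 + 2
7 = 3·2 + 1
2 = 2·1 + 0
gcd = 1, so the inverse exists. Back-substitute:
1 = 7 − 3·2
1 = −3·23 + 10·7
1 = 10·99 − 43·23
1 = −43·320 + 139·99
1 = 139·1379 − 599·320
1 = −599·5836 + 2535·1379
1 = 2535·13051 − 5669·5836
1 = −5669·58040 + 25211·13051
1 = 25211·245211 − 106513·58040
Hence 58040⁻¹ ≡ -106513 ≡ 138698 (mod 245211).

138698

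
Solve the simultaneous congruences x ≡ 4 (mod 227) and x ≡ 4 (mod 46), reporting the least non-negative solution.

4

Write x = 4 + 227·k. Then 227·k ≡ 4 − 4 ≡ 0 (mod 46).
Need 227⁻¹ mod 46. Extended Euclid on (46, 43):
46 = 1*43 + 3
43 = 14*3 + 1
3 = 3*1 + 0
Back-substitute:
1 = 43 − 14·3
1 = −14·46 + 15·43
227⁻¹ ≡ 15 (mod 46), so k ≡ 15·0 ≡ 0 (mod 46).
x = 4 + 227·0 = 4.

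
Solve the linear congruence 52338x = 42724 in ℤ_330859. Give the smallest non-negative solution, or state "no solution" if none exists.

110009

First find gcd(52338, 330859):
330859 = 6×52338 + 16831
52338 = 3×16831 + 1845
16831 = 9×1845 + 226
1845 = 8×226 + 37
226 = 6×37 + 4
37 = 9×4 + 1
4 = 4×1 + 0
gcd = 1, so a unique solution mod 330859 exists.
Back-substitute for the Bézout coefficients:
1 = 37 − 9·4
1 = −9·226 + 55·37
1 = 55·1845 − 449·226
1 = −449·16831 + 4096·1845
1 = 4096·52338 − 12737·16831
1 = −12737·330859 + 80518·52338
So 52338·(80518) ≡ 1 (mod 330859), giving 52338⁻¹ ≡ 80518.
x ≡ 52338⁻¹·42724 ≡ 80518·42724 ≡ 110009 (mod 330859).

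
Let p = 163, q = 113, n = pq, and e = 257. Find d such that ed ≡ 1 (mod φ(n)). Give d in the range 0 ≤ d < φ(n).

353

φ(n) = (p−1)(q−1) = 162·112 = 18144.
Need d with 257·d ≡ 1 (mod 18144). Apply the extended Euclidean algorithm:
18144 = 70×257 + 154
257 = 1×154 + 103
154 = 1×103 + 51
103 = 2×51 + 1
51 = 51×1 + 0
Back-substitute:
1 = 103 − 2·51
1 = −2·154 + 3·103
1 = 3·257 − 5·154
1 = −5·18144 + 353·257
So 257·353 ≡ 1 (mod 18144), hence d = 353.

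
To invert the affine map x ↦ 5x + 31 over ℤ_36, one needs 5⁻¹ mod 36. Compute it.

29

gcd(36, 5) by repeated division:
36 = 7×5 + 1
5 = 5×1 + 0
The gcd is 1. Working backward:
1 = 36 − 7·5
Thus 5·(-7) ≡ 1 (mod 36); reducing, -7 mod 36 = 29.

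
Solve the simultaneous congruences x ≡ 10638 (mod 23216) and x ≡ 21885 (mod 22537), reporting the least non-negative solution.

267783982

Write x = 10638 + 23216·k. Then 23216·k ≡ 21885 − 10638 ≡ 11247 (mod 22537).
Need 23216⁻¹ mod 22537. Extended Euclid on (22537, 679):
22537 = 33·679 + 130
679 = 5·130 + 29
130 = 4·29 + 14
29 = 2·14 + 1
14 = 14·1 + 0
Back-substitute:
1 = 29 − 2·14
1 = −2·130 + 9·29
1 = 9·679 − 47·130
1 = −47·22537 + 1560·679
23216⁻¹ ≡ 1560 (mod 22537), so k ≡ 1560·11247 ≡ 11534 (mod 22537).
x = 10638 + 23216·11534 = 267783982.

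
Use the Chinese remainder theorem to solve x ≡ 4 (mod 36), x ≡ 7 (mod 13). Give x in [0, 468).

Write x = 4 + 36·k. Then 36·k ≡ 7 − 4 ≡ 3 (mod 13).
Need 36⁻¹ mod 13. Extended Euclid on (13, 10):
13 = 1×10 + 3
10 = 3×3 + 1
3 = 3×1 + 0
Back-substitute:
1 = 10 − 3·3
1 = −3·13 + 4·10
36⁻¹ ≡ 4 (mod 13), so k ≡ 4·3 ≡ 12 (mod 13).
x = 4 + 36·12 = 436.

436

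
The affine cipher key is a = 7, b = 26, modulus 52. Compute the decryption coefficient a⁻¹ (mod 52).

Extended Euclidean algorithm:
52 = 7×7 + 3
7 = 2×3 + 1
3 = 3×1 + 0
gcd = 1, so the inverse exists. Back-substitute:
1 = 7 − 2·3
1 = −2·52 + 15·7
So 7·15 ≡ 1 (mod 52).

15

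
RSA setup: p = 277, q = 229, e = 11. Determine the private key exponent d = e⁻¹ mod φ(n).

φ(n) = (p−1)(q−1) = 276·228 = 62928.
Need d with 11·d ≡ 1 (mod 62928). Apply the extended Euclidean algorithm:
62928 = 5720×11 + 8
11 = 1×8 + 3
8 = 2×3 + 2
3 = 1×2 + 1
2 = 2×1 + 0
Back-substitute:
1 = 3 − 2
1 = −8 + 3·3
1 = 3·11 − 4·8
1 = −4·62928 + 22883·11
So 11·22883 ≡ 1 (mod 62928), hence d = 22883.

22883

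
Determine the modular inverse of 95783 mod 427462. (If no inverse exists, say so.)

151169

Extended Euclidean algorithm:
427462 = 4·95783 + 44330
95783 = 2·44330 + 7123
44330 = 6·7123 + 1592
7123 = 4·1592 + 755
1592 = 2·755 + 82
755 = 9·82 + 17
82 = 4·17 + 14
17 = 1·14 + 3
14 = 4·3 + 2
3 = 1·2 + 1
2 = 2·1 + 0
gcd = 1, so the inverse exists. Back-substitute:
1 = 3 − 2
1 = −14 + 5·3
1 = 5·17 − 6·14
1 = −6·82 + 29·17
1 = 29·755 − 267·82
1 = −267·1592 + 563·755
1 = 563·7123 − 2519·1592
1 = −2519·44330 + 15677·7123
1 = 15677·95783 − 33873·44330
1 = −33873·427462 + 151169·95783
So 95783·151169 ≡ 1 (mod 427462).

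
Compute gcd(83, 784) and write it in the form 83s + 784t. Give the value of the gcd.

Apply Euclid's algorithm to 784 and 83:
784 = 9×83 + 37
83 = 2×37 + 9
37 = 4×9 + 1
9 = 9×1 + 0
gcd(83, 784) = 1.
Working backward:
1 = 37 − 4·9
1 = −4·83 + 9·37
1 = 9·784 − 85·83
So 1 = (9)·784 + (-85)·83.

1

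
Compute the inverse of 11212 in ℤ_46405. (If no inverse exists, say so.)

Apply the Euclidean algorithm to 46405 and 11212:
46405 = 4·11212 + 1557
11212 = 7·1557 + 313
1557 = 4·313 + 305
313 = 1·305 + 8
305 = 38·8 + 1
8 = 8·1 + 0
The gcd is 1. Working backward:
1 = 305 − 38·8
1 = −38·313 + 39·305
1 = 39·1557 − 194·313
1 = −194·11212 + 1397·1557
1 = 1397·46405 − 5782·11212
Thus 11212·(-5782) ≡ 1 (mod 46405); reducing, -5782 mod 46405 = 40623.

40623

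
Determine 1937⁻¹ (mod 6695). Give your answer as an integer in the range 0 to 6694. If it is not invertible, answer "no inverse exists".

Euclidean algorithm on 6695, 1937:
6695 = 3×1937 + 884
1937 = 2×884 + 169
884 = 5×169 + 39
169 = 4×39 + 13
39 = 3×13 + 0
Since gcd = 13 > 1, 1937 is not a unit mod 6695.

no inverse exists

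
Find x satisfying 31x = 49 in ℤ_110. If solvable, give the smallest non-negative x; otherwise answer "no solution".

First find gcd(31, 110):
110 = 3·31 + 17
31 = 1·17 + 14
17 = 1·14 + 3
14 = 4·3 + 2
3 = 1·2 + 1
2 = 2·1 + 0
gcd = 1, so a unique solution mod 110 exists.
Back-substitute for the Bézout coefficients:
1 = 3 − 2
1 = −14 + 5·3
1 = 5·17 − 6·14
1 = −6·31 + 11·17
1 = 11·110 − 39·31
So 31·(-39) ≡ 1 (mod 110), giving 31⁻¹ ≡ 71.
x ≡ 31⁻¹·49 ≡ 71·49 ≡ 69 (mod 110).

69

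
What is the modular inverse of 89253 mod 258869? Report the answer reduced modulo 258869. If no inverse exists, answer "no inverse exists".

231002

Apply the Euclidean algorithm to 258869 and 89253:
258869 = 2·89253 + 80363
89253 = 1·80363 + 8890
80363 = 9·8890 + 353
8890 = 25·353 + 65
353 = 5·65 + 28
65 = 2·28 + 9
28 = 3·9 + 1
9 = 9·1 + 0
The gcd is 1. Working backward:
1 = 28 − 3·9
1 = −3·65 + 7·28
1 = 7·353 − 38·65
1 = −38·8890 + 957·353
1 = 957·80363 − 8651·8890
1 = −8651·89253 + 9608·80363
1 = 9608·258869 − 27867·89253
Hence 89253⁻¹ ≡ -27867 ≡ 231002 (mod 258869).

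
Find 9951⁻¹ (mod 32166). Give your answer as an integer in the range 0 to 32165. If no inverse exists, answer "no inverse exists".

Compute gcd(9951, 32166):
32166 = 3×9951 + 2313
9951 = 4×2313 + 699
2313 = 3×699 + 216
699 = 3×216 + 51
216 = 4×51 + 12
51 = 4×12 + 3
12 = 4×3 + 0
The gcd is 3, not 1, hence no inverse exists.

no inverse exists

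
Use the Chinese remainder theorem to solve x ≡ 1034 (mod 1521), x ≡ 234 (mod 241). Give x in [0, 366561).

229184

Write x = 1034 + 1521·k. Then 1521·k ≡ 234 − 1034 ≡ 164 (mod 241).
Need 1521⁻¹ mod 241. Extended Euclid on (241, 75):
241 = 3*75 + 16
75 = 4*16 + 11
16 = 1*11 + 5
11 = 2*5 + 1
5 = 5*1 + 0
Back-substitute:
1 = 11 − 2·5
1 = −2·16 + 3·11
1 = 3·75 − 14·16
1 = −14·241 + 45·75
1521⁻¹ ≡ 45 (mod 241), so k ≡ 45·164 ≡ 150 (mod 241).
x = 1034 + 1521·150 = 229184.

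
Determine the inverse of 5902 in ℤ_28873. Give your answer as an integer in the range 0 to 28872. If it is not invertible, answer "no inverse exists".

no inverse exists

Compute gcd(5902, 28873):
28873 = 4×5902 + 5265
5902 = 1×5265 + 637
5265 = 8×637 + 169
637 = 3×169 + 130
169 = 1×130 + 39
130 = 3×39 + 13
39 = 3×13 + 0
gcd(5902, 28873) = 13 ≠ 1, so 5902 has no multiplicative inverse modulo 28873.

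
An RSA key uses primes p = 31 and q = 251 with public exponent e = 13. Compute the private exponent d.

577

φ(n) = (p−1)(q−1) = 30·250 = 7500.
Need d with 13·d ≡ 1 (mod 7500). Apply the extended Euclidean algorithm:
7500 = 576×13 + 12
13 = 1×12 + 1
12 = 12×1 + 0
Back-substitute:
1 = 13 − 12
1 = −7500 + 577·13
So 13·577 ≡ 1 (mod 7500), hence d = 577.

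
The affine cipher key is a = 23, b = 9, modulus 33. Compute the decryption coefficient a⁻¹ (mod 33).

23

gcd(33, 23) by repeated division:
33 = 1·23 + 10
23 = 2·10 + 3
10 = 3·3 + 1
3 = 3·1 + 0
The gcd is 1. Working backward:
1 = 10 − 3·3
1 = −3·23 + 7·10
1 = 7·33 − 10·23
So 23·(-10) ≡ 1 (mod 33), and -10 ≡ 23 (mod 33).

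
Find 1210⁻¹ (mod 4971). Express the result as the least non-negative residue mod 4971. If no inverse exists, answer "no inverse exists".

Apply the Euclidean algorithm to 4971 and 1210:
4971 = 4·1210 + 131
1210 = 9·131 + 31
131 = 4·31 + 7
31 = 4·7 + 3
7 = 2·3 + 1
3 = 3·1 + 0
gcd = 1, so the inverse exists. Back-substitute:
1 = 7 − 2·3
1 = −2·31 + 9·7
1 = 9·131 − 38·31
1 = −38·1210 + 351·131
1 = 351·4971 − 1442·1210
Thus 1210·(-1442) ≡ 1 (mod 4971); reducing, -1442 mod 4971 = 3529.

3529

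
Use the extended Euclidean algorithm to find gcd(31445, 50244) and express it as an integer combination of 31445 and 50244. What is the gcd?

1

Repeated division:
50244 = 1*31445 + 18799
31445 = 1*18799 + 12646
18799 = 1*12646 + 6153
12646 = 2*6153 + 340
6153 = 18*340 + 33
340 = 10*33 + 10
33 = 3*10 + 3
10 = 3*3 + 1
3 = 3*1 + 0
gcd(31445, 50244) = 1.
Working backward:
1 = 10 − 3·3
1 = −3·33 + 10·10
1 = 10·340 − 103·33
1 = −103·6153 + 1864·340
1 = 1864·12646 − 3831·6153
1 = −3831·18799 + 5695·12646
1 = 5695·31445 − 9526·18799
1 = −9526·50244 + 15221·31445
So 1 = (-9526)·50244 + (15221)·31445.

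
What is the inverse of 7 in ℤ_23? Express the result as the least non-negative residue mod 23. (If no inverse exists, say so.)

10

Extended Euclidean algorithm:
23 = 3*7 + 2
7 = 3*2 + 1
2 = 2*1 + 0
Since gcd(7, 23) = 1, back-substitute to write 1 as a combination:
1 = 7 − 3·2
1 = −3·23 + 10·7
So 7·10 ≡ 1 (mod 23).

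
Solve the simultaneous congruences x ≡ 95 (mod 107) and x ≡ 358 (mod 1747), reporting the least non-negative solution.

35298

Write x = 95 + 107·k. Then 107·k ≡ 358 − 95 ≡ 263 (mod 1747).
Need 107⁻¹ mod 1747. Extended Euclid on (1747, 107):
1747 = 16×107 + 35
107 = 3×35 + 2
35 = 17×2 + 1
2 = 2×1 + 0
Back-substitute:
1 = 35 − 17·2
1 = −17·107 + 52·35
1 = 52·1747 − 849·107
107⁻¹ ≡ 898 (mod 1747), so k ≡ 898·263 ≡ 329 (mod 1747).
x = 95 + 107·329 = 35298.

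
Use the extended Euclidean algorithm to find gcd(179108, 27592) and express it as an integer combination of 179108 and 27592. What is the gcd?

Repeated division:
179108 = 6*27592 + 13556
27592 = 2*13556 + 480
13556 = 28*480 + 116
480 = 4*116 + 16
116 = 7*16 + 4
16 = 4*4 + 0
gcd(179108, 27592) = 4.
Back-substituting:
4 = 116 − 7·16
4 = −7·480 + 29·116
4 = 29·13556 − 819·480
4 = −819·27592 + 1667·13556
4 = 1667·179108 − 10821·27592
So 4 = (1667)·179108 + (-10821)·27592.

4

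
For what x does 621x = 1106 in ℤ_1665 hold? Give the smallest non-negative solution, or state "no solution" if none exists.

gcd(621, 1665):
1665 = 2*621 + 423
621 = 1*423 + 198
423 = 2*198 + 27
198 = 7*27 + 9
27 = 3*9 + 0
gcd = 9, but 9 ∤ 1106, so the congruence has no solution.

no solution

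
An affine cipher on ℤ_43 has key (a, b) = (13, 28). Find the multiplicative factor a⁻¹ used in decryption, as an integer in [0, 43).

10

gcd(43, 13) by repeated division:
43 = 3·13 + 4
13 = 3·4 + 1
4 = 4·1 + 0
Since gcd(13, 43) = 1, back-substitute to write 1 as a combination:
1 = 13 − 3·4
1 = −3·43 + 10·13
So 13·10 ≡ 1 (mod 43).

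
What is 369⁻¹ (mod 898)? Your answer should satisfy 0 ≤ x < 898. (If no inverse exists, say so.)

275

gcd(898, 369) by repeated division:
898 = 2*369 + 160
369 = 2*160 + 49
160 = 3*49 + 13
49 = 3*13 + 10
13 = 1*10 + 3
10 = 3*3 + 1
3 = 3*1 + 0
gcd = 1, so the inverse exists. Back-substitute:
1 = 10 − 3·3
1 = −3·13 + 4·10
1 = 4·49 − 15·13
1 = −15·160 + 49·49
1 = 49·369 − 113·160
1 = −113·898 + 275·369
So 369·275 ≡ 1 (mod 898).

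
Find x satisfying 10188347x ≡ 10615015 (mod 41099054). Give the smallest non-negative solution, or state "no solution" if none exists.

First find gcd(10188347, 41099054):
41099054 = 4*10188347 + 345666
10188347 = 29*345666 + 164033
345666 = 2*164033 + 17600
164033 = 9*17600 + 5633
17600 = 3*5633 + 701
5633 = 8*701 + 25
701 = 28*25 + 1
25 = 25*1 + 0
gcd = 1, so a unique solution mod 41099054 exists.
Back-substitute for the Bézout coefficients:
1 = 701 − 28·25
1 = −28·5633 + 225·701
1 = 225·17600 − 703·5633
1 = −703·164033 + 6552·17600
1 = 6552·345666 − 13807·164033
1 = −13807·10188347 + 406955·345666
1 = 406955·41099054 − 1641627·10188347
So 10188347·(-1641627) ≡ 1 (mod 41099054), giving 10188347⁻¹ ≡ 39457427.
x ≡ 10188347⁻¹·10615015 ≡ 39457427·10615015 ≡ 21468487 (mod 41099054).

21468487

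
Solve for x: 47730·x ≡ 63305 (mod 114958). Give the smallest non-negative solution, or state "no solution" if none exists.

no solution

gcd(47730, 114958):
114958 = 2·47730 + 19498
47730 = 2·19498 + 8734
19498 = 2·8734 + 2030
8734 = 4·2030 + 614
2030 = 3·614 + 188
614 = 3·188 + 50
188 = 3·50 + 38
50 = 1·38 + 12
38 = 3·12 + 2
12 = 6·2 + 0
gcd = 2, but 2 ∤ 63305, so the congruence has no solution.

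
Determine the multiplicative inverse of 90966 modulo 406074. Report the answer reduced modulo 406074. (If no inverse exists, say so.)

no inverse exists

Compute gcd(90966, 406074):
406074 = 4·90966 + 42210
90966 = 2·42210 + 6546
42210 = 6·6546 + 2934
6546 = 2·2934 + 678
2934 = 4·678 + 222
678 = 3·222 + 12
222 = 18·12 + 6
12 = 2·6 + 0
gcd(90966, 406074) = 6 ≠ 1, so 90966 has no multiplicative inverse modulo 406074.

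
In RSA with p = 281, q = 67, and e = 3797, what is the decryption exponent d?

13613

φ(n) = (p−1)(q−1) = 280·66 = 18480.
Need d with 3797·d ≡ 1 (mod 18480). Apply the extended Euclidean algorithm:
18480 = 4*3797 + 3292
3797 = 1*3292 + 505
3292 = 6*505 + 262
505 = 1*262 + 243
262 = 1*243 + 19
243 = 12*19 + 15
19 = 1*15 + 4
15 = 3*4 + 3
4 = 1*3 + 1
3 = 3*1 + 0
Back-substitute:
1 = 4 − 3
1 = −15 + 4·4
1 = 4·19 − 5·15
1 = −5·243 + 64·19
1 = 64·262 − 69·243
1 = −69·505 + 133·262
1 = 133·3292 − 867·505
1 = −867·3797 + 1000·3292
1 = 1000·18480 − 4867·3797
So 3797·(-4867) ≡ 1 (mod 18480), hence d ≡ -4867 ≡ 13613 (mod 18480).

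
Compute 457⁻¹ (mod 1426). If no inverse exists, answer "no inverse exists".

337

gcd(1426, 457) by repeated division:
1426 = 3×457 + 55
457 = 8×55 + 17
55 = 3×17 + 4
17 = 4×4 + 1
4 = 4×1 + 0
Since gcd(457, 1426) = 1, back-substitute to write 1 as a combination:
1 = 17 − 4·4
1 = −4·55 + 13·17
1 = 13·457 − 108·55
1 = −108·1426 + 337·457
So 457·337 ≡ 1 (mod 1426).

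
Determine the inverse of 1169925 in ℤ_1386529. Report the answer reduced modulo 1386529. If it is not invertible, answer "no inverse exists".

326366

Extended Euclidean algorithm:
1386529 = 1×1169925 + 216604
1169925 = 5×216604 + 86905
216604 = 2×86905 + 42794
86905 = 2×42794 + 1317
42794 = 32×1317 + 650
1317 = 2×650 + 17
650 = 38×17 + 4
17 = 4×4 + 1
4 = 4×1 + 0
The gcd is 1. Working backward:
1 = 17 − 4·4
1 = −4·650 + 153·17
1 = 153·1317 − 310·650
1 = −310·42794 + 10073·1317
1 = 10073·86905 − 20456·42794
1 = −20456·216604 + 50985·86905
1 = 50985·1169925 − 275381·216604
1 = −275381·1386529 + 326366·1169925
So 1169925·326366 ≡ 1 (mod 1386529).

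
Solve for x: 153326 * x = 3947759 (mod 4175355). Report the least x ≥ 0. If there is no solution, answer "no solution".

First find gcd(153326, 4175355):
4175355 = 27·153326 + 35553
153326 = 4·35553 + 11114
35553 = 3·11114 + 2211
11114 = 5·2211 + 59
2211 = 37·59 + 28
59 = 2·28 + 3
28 = 9·3 + 1
3 = 3·1 + 0
gcd = 1, so a unique solution mod 4175355 exists.
Back-substitute for the Bézout coefficients:
1 = 28 − 9·3
1 = −9·59 + 19·28
1 = 19·2211 − 712·59
1 = −712·11114 + 3579·2211
1 = 3579·35553 − 11449·11114
1 = −11449·153326 + 49375·35553
1 = 49375·4175355 − 1344574·153326
So 153326·(-1344574) ≡ 1 (mod 4175355), giving 153326⁻¹ ≡ 2830781.
x ≡ 153326⁻¹·3947759 ≡ 2830781·3947759 ≡ 3720799 (mod 4175355).

3720799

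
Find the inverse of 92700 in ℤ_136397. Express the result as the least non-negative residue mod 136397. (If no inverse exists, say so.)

Run Euclid on (136397, 92700):
136397 = 1×92700 + 43697
92700 = 2×43697 + 5306
43697 = 8×5306 + 1249
5306 = 4×1249 + 310
1249 = 4×310 + 9
310 = 34×9 + 4
9 = 2×4 + 1
4 = 4×1 + 0
gcd = 1, so the inverse exists. Back-substitute:
1 = 9 − 2·4
1 = −2·310 + 69·9
1 = 69·1249 − 278·310
1 = −278·5306 + 1181·1249
1 = 1181·43697 − 9726·5306
1 = −9726·92700 + 20633·43697
1 = 20633·136397 − 30359·92700
Hence 92700⁻¹ ≡ -30359 ≡ 106038 (mod 136397).

106038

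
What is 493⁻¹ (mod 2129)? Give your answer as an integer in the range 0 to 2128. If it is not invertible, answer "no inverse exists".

Apply the Euclidean algorithm to 2129 and 493:
2129 = 4·493 + 157
493 = 3·157 + 22
157 = 7·22 + 3
22 = 7·3 + 1
3 = 3·1 + 0
gcd = 1, so the inverse exists. Back-substitute:
1 = 22 − 7·3
1 = −7·157 + 50·22
1 = 50·493 − 157·157
1 = −157·2129 + 678·493
So 493·678 ≡ 1 (mod 2129).

678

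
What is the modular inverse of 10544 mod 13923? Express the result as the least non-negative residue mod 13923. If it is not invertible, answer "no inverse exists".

gcd(13923, 10544) by repeated division:
13923 = 1·10544 + 3379
10544 = 3·3379 + 407
3379 = 8·407 + 123
407 = 3·123 + 38
123 = 3·38 + 9
38 = 4·9 + 2
9 = 4·2 + 1
2 = 2·1 + 0
Since gcd(10544, 13923) = 1, back-substitute to write 1 as a combination:
1 = 9 − 4·2
1 = −4·38 + 17·9
1 = 17·123 − 55·38
1 = −55·407 + 182·123
1 = 182·3379 − 1511·407
1 = −1511·10544 + 4715·3379
1 = 4715·13923 − 6226·10544
So 10544·(-6226) ≡ 1 (mod 13923), and -6226 ≡ 7697 (mod 13923).

7697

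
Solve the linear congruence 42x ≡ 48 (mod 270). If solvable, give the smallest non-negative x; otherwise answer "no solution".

14

First find gcd(42, 270):
270 = 6·42 + 18
42 = 2·18 + 6
18 = 3·6 + 0
gcd = 6 and 6 | 48, so solutions exist. Divide through by 6: 7x ≡ 8 (mod 45).
Now find 7⁻¹ mod 45:
45 = 6·7 + 3
7 = 2·3 + 1
3 = 3·1 + 0
Back-substitute:
1 = 7 − 2·3
1 = −2·45 + 13·7
So 7⁻¹ ≡ 13 (mod 45).
Then x ≡ 13·8 ≡ 14 (mod 45); the smallest non-negative solution is x = 14.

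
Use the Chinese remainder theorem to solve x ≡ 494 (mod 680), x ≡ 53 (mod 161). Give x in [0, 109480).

19534

Write x = 494 + 680·k. Then 680·k ≡ 53 − 494 ≡ 42 (mod 161).
Need 680⁻¹ mod 161. Extended Euclid on (161, 36):
161 = 4·36 + 17
36 = 2·17 + 2
17 = 8·2 + 1
2 = 2·1 + 0
Back-substitute:
1 = 17 − 8·2
1 = −8·36 + 17·17
1 = 17·161 − 76·36
680⁻¹ ≡ 85 (mod 161), so k ≡ 85·42 ≡ 28 (mod 161).
x = 494 + 680·28 = 19534.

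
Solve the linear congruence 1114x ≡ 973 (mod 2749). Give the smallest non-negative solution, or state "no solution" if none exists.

First find gcd(1114, 2749):
2749 = 2×1114 + 521
1114 = 2×521 + 72
521 = 7×72 + 17
72 = 4×17 + 4
17 = 4×4 + 1
4 = 4×1 + 0
gcd = 1, so a unique solution mod 2749 exists.
Back-substitute for the Bézout coefficients:
1 = 17 − 4·4
1 = −4·72 + 17·17
1 = 17·521 − 123·72
1 = −123·1114 + 263·521
1 = 263·2749 − 649·1114
So 1114·(-649) ≡ 1 (mod 2749), giving 1114⁻¹ ≡ 2100.
x ≡ 1114⁻¹·973 ≡ 2100·973 ≡ 793 (mod 2749).

793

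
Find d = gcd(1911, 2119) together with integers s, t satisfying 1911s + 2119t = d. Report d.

13

Apply Euclid's algorithm to 2119 and 1911:
2119 = 1·1911 + 208
1911 = 9·208 + 39
208 = 5·39 + 13
39 = 3·13 + 0
gcd(1911, 2119) = 13.
Working backward:
13 = 208 − 5·39
13 = −5·1911 + 46·208
13 = 46·2119 − 51·1911
So 13 = (46)·2119 + (-51)·1911.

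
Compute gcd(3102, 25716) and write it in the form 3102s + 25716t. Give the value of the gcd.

6

Apply Euclid's algorithm to 25716 and 3102:
25716 = 8*3102 + 900
3102 = 3*900 + 402
900 = 2*402 + 96
402 = 4*96 + 18
96 = 5*18 + 6
18 = 3*6 + 0
gcd(3102, 25716) = 6.
Back-substituting:
6 = 96 − 5·18
6 = −5·402 + 21·96
6 = 21·900 − 47·402
6 = −47·3102 + 162·900
6 = 162·25716 − 1343·3102
So 6 = (162)·25716 + (-1343)·3102.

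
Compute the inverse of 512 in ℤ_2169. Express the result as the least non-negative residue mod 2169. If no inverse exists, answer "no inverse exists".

233

Run Euclid on (2169, 512):
2169 = 4·512 + 121
512 = 4·121 + 28
121 = 4·28 + 9
28 = 3·9 + 1
9 = 9·1 + 0
The gcd is 1. Working backward:
1 = 28 − 3·9
1 = −3·121 + 13·28
1 = 13·512 − 55·121
1 = −55·2169 + 233·512
So 512·233 ≡ 1 (mod 2169).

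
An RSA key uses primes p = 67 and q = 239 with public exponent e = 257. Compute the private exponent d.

φ(n) = (p−1)(q−1) = 66·238 = 15708.
Need d with 257·d ≡ 1 (mod 15708). Apply the extended Euclidean algorithm:
15708 = 61·257 + 31
257 = 8·31 + 9
31 = 3·9 + 4
9 = 2·4 + 1
4 = 4·1 + 0
Back-substitute:
1 = 9 − 2·4
1 = −2·31 + 7·9
1 = 7·257 − 58·31
1 = −58·15708 + 3545·257
So 257·3545 ≡ 1 (mod 15708), hence d = 3545.

3545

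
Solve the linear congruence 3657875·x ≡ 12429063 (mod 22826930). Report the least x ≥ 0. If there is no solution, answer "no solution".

no solution

gcd(3657875, 22826930):
22826930 = 6×3657875 + 879680
3657875 = 4×879680 + 139155
879680 = 6×139155 + 44750
139155 = 3×44750 + 4905
44750 = 9×4905 + 605
4905 = 8×605 + 65
605 = 9×65 + 20
65 = 3×20 + 5
20 = 4×5 + 0
gcd = 5, but 5 ∤ 12429063, so the congruence has no solution.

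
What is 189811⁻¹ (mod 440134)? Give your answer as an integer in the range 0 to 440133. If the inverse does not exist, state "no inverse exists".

336523

Extended Euclidean algorithm:
440134 = 2×189811 + 60512
189811 = 3×60512 + 8275
60512 = 7×8275 + 2587
8275 = 3×2587 + 514
2587 = 5×514 + 17
514 = 30×17 + 4
17 = 4×4 + 1
4 = 4×1 + 0
Since gcd(189811, 440134) = 1, back-substitute to write 1 as a combination:
1 = 17 − 4·4
1 = −4·514 + 121·17
1 = 121·2587 − 609·514
1 = −609·8275 + 1948·2587
1 = 1948·60512 − 14245·8275
1 = −14245·189811 + 44683·60512
1 = 44683·440134 − 103611·189811
So 189811·(-103611) ≡ 1 (mod 440134), and -103611 ≡ 336523 (mod 440134).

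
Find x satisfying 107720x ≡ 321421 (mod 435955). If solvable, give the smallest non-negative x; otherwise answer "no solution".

gcd(107720, 435955):
435955 = 4*107720 + 5075
107720 = 21*5075 + 1145
5075 = 4*1145 + 495
1145 = 2*495 + 155
495 = 3*155 + 30
155 = 5*30 + 5
30 = 6*5 + 0
gcd = 5, but 5 ∤ 321421, so the congruence has no solution.

no solution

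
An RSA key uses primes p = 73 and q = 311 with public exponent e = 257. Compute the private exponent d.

φ(n) = (p−1)(q−1) = 72·310 = 22320.
Need d with 257·d ≡ 1 (mod 22320). Apply the extended Euclidean algorithm:
22320 = 86×257 + 218
257 = 1×218 + 39
218 = 5×39 + 23
39 = 1×23 + 16
23 = 1×16 + 7
16 = 2×7 + 2
7 = 3×2 + 1
2 = 2×1 + 0
Back-substitute:
1 = 7 − 3·2
1 = −3·16 + 7·7
1 = 7·23 − 10·16
1 = −10·39 + 17·23
1 = 17·218 − 95·39
1 = −95·257 + 112·218
1 = 112·22320 − 9727·257
So 257·(-9727) ≡ 1 (mod 22320), hence d ≡ -9727 ≡ 12593 (mod 22320).

12593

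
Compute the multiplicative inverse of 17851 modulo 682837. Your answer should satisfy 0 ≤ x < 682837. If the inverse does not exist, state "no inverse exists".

Run Euclid on (682837, 17851):
682837 = 38·17851 + 4499
17851 = 3·4499 + 4354
4499 = 1·4354 + 145
4354 = 30·145 + 4
145 = 36·4 + 1
4 = 4·1 + 0
gcd = 1, so the inverse exists. Back-substitute:
1 = 145 − 36·4
1 = −36·4354 + 1081·145
1 = 1081·4499 − 1117·4354
1 = −1117·17851 + 4432·4499
1 = 4432·682837 − 169533·17851
So 17851·(-169533) ≡ 1 (mod 682837), and -169533 ≡ 513304 (mod 682837).

513304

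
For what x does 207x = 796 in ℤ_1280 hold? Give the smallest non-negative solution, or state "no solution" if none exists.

548

First find gcd(207, 1280):
1280 = 6·207 + 38
207 = 5·38 + 17
38 = 2·17 + 4
17 = 4·4 + 1
4 = 4·1 + 0
gcd = 1, so a unique solution mod 1280 exists.
Back-substitute for the Bézout coefficients:
1 = 17 − 4·4
1 = −4·38 + 9·17
1 = 9·207 − 49·38
1 = −49·1280 + 303·207
So 207·(303) ≡ 1 (mod 1280), giving 207⁻¹ ≡ 303.
x ≡ 207⁻¹·796 ≡ 303·796 ≡ 548 (mod 1280).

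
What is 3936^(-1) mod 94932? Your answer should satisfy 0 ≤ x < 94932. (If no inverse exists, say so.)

no inverse exists

Euclidean algorithm on 94932, 3936:
94932 = 24·3936 + 468
3936 = 8·468 + 192
468 = 2·192 + 84
192 = 2·84 + 24
84 = 3·24 + 12
24 = 2·12 + 0
Since gcd = 12 > 1, 3936 is not a unit mod 94932.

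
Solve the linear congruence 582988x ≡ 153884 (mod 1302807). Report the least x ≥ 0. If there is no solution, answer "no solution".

First find gcd(582988, 1302807):
1302807 = 2*582988 + 136831
582988 = 4*136831 + 35664
136831 = 3*35664 + 29839
35664 = 1*29839 + 5825
29839 = 5*5825 + 714
5825 = 8*714 + 113
714 = 6*113 + 36
113 = 3*36 + 5
36 = 7*5 + 1
5 = 5*1 + 0
gcd = 1, so a unique solution mod 1302807 exists.
Back-substitute for the Bézout coefficients:
1 = 36 − 7·5
1 = −7·113 + 22·36
1 = 22·714 − 139·113
1 = −139·5825 + 1134·714
1 = 1134·29839 − 5809·5825
1 = −5809·35664 + 6943·29839
1 = 6943·136831 − 26638·35664
1 = −26638·582988 + 113495·136831
1 = 113495·1302807 − 253628·582988
So 582988·(-253628) ≡ 1 (mod 1302807), giving 582988⁻¹ ≡ 1049179.
x ≡ 582988⁻¹·153884 ≡ 1049179·153884 ≡ 200954 (mod 1302807).

200954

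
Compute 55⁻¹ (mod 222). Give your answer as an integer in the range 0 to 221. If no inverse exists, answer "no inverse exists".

109

Apply the Euclidean algorithm to 222 and 55:
222 = 4·55 + 2
55 = 27·2 + 1
2 = 2·1 + 0
The gcd is 1. Working backward:
1 = 55 − 27·2
1 = −27·222 + 109·55
So 55·109 ≡ 1 (mod 222).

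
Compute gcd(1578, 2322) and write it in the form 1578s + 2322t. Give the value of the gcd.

6

Euclidean algorithm:
2322 = 1·1578 + 744
1578 = 2·744 + 90
744 = 8·90 + 24
90 = 3·24 + 18
24 = 1·18 + 6
18 = 3·6 + 0
gcd(1578, 2322) = 6.
Back-substituting:
6 = 24 − 18
6 = −90 + 4·24
6 = 4·744 − 33·90
6 = −33·1578 + 70·744
6 = 70·2322 − 103·1578
So 6 = (70)·2322 + (-103)·1578.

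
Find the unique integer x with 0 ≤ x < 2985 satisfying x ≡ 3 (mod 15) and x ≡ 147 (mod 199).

Write x = 3 + 15·k. Then 15·k ≡ 147 − 3 ≡ 144 (mod 199).
Need 15⁻¹ mod 199. Extended Euclid on (199, 15):
199 = 13*15 + 4
15 = 3*4 + 3
4 = 1*3 + 1
3 = 3*1 + 0
Back-substitute:
1 = 4 − 3
1 = −15 + 4·4
1 = 4·199 − 53·15
15⁻¹ ≡ 146 (mod 199), so k ≡ 146·144 ≡ 129 (mod 199).
x = 3 + 15·129 = 1938.

1938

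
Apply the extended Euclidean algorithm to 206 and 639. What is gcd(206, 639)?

1

Apply Euclid's algorithm to 639 and 206:
639 = 3*206 + 21
206 = 9*21 + 17
21 = 1*17 + 4
17 = 4*4 + 1
4 = 4*1 + 0
gcd(206, 639) = 1.
Working backward:
1 = 17 − 4·4
1 = −4·21 + 5·17
1 = 5·206 − 49·21
1 = −49·639 + 152·206
So 1 = (-49)·639 + (152)·206.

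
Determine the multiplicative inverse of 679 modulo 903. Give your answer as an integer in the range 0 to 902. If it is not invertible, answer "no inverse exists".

no inverse exists

Euclidean algorithm on 903, 679:
903 = 1×679 + 224
679 = 3×224 + 7
224 = 32×7 + 0
gcd(679, 903) = 7 ≠ 1, so 679 has no multiplicative inverse modulo 903.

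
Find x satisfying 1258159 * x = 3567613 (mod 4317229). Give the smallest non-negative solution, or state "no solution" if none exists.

406375

First find gcd(1258159, 4317229):
4317229 = 3·1258159 + 542752
1258159 = 2·542752 + 172655
542752 = 3·172655 + 24787
172655 = 6·24787 + 23933
24787 = 1·23933 + 854
23933 = 28·854 + 21
854 = 40·21 + 14
21 = 1·14 + 7
14 = 2·7 + 0
gcd = 7 and 7 | 3567613, so solutions exist. Divide through by 7: 179737x ≡ 509659 (mod 616747).
Now find 179737⁻¹ mod 616747:
616747 = 3*179737 + 77536
179737 = 2*77536 + 24665
77536 = 3*24665 + 3541
24665 = 6*3541 + 3419
3541 = 1*3419 + 122
3419 = 28*122 + 3
122 = 40*3 + 2
3 = 1*2 + 1
2 = 2*1 + 0
Back-substitute:
1 = 3 − 2
1 = −122 + 41·3
1 = 41·3419 − 1149·122
1 = −1149·3541 + 1190·3419
1 = 1190·24665 − 8289·3541
1 = −8289·77536 + 26057·24665
1 = 26057·179737 − 60403·77536
1 = −60403·616747 + 207266·179737
So 179737⁻¹ ≡ 207266 (mod 616747).
Then x ≡ 207266·509659 ≡ 406375 (mod 616747); the smallest non-negative solution is x = 406375.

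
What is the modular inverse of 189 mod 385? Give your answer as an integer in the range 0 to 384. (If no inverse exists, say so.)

no inverse exists

Compute gcd(189, 385):
385 = 2·189 + 7
189 = 27·7 + 0
Since gcd = 7 > 1, 189 is not a unit mod 385.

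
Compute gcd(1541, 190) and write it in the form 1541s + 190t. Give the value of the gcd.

Euclidean algorithm:
1541 = 8×190 + 21
190 = 9×21 + 1
21 = 21×1 + 0
gcd(1541, 190) = 1.
Working backward:
1 = 190 − 9·21
1 = −9·1541 + 73·190
So 1 = (-9)·1541 + (73)·190.

1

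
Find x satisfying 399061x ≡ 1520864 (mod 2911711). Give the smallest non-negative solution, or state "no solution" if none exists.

First find gcd(399061, 2911711):
2911711 = 7*399061 + 118284
399061 = 3*118284 + 44209
118284 = 2*44209 + 29866
44209 = 1*29866 + 14343
29866 = 2*14343 + 1180
14343 = 12*1180 + 183
1180 = 6*183 + 82
183 = 2*82 + 19
82 = 4*19 + 6
19 = 3*6 + 1
6 = 6*1 + 0
gcd = 1, so a unique solution mod 2911711 exists.
Back-substitute for the Bézout coefficients:
1 = 19 − 3·6
1 = −3·82 + 13·19
1 = 13·183 − 29·82
1 = −29·1180 + 187·183
1 = 187·14343 − 2273·1180
1 = −2273·29866 + 4733·14343
1 = 4733·44209 − 7006·29866
1 = −7006·118284 + 18745·44209
1 = 18745·399061 − 63241·118284
1 = −63241·2911711 + 461432·399061
So 399061·(461432) ≡ 1 (mod 2911711), giving 399061⁻¹ ≡ 461432.
x ≡ 399061⁻¹·1520864 ≡ 461432·1520864 ≡ 555450 (mod 2911711).

555450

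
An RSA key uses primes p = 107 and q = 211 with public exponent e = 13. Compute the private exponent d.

5137

φ(n) = (p−1)(q−1) = 106·210 = 22260.
Need d with 13·d ≡ 1 (mod 22260). Apply the extended Euclidean algorithm:
22260 = 1712×13 + 4
13 = 3×4 + 1
4 = 4×1 + 0
Back-substitute:
1 = 13 − 3·4
1 = −3·22260 + 5137·13
So 13·5137 ≡ 1 (mod 22260), hence d = 5137.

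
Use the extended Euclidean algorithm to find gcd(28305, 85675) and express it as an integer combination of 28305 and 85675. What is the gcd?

5

Euclidean algorithm:
85675 = 3×28305 + 760
28305 = 37×760 + 185
760 = 4×185 + 20
185 = 9×20 + 5
20 = 4×5 + 0
gcd(28305, 85675) = 5.
Working backward:
5 = 185 − 9·20
5 = −9·760 + 37·185
5 = 37·28305 − 1378·760
5 = −1378·85675 + 4171·28305
So 5 = (-1378)·85675 + (4171)·28305.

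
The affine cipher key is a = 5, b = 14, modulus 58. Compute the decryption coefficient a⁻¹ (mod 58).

35

gcd(58, 5) by repeated division:
58 = 11×5 + 3
5 = 1×3 + 2
3 = 1×2 + 1
2 = 2×1 + 0
gcd = 1, so the inverse exists. Back-substitute:
1 = 3 − 2
1 = −5 + 2·3
1 = 2·58 − 23·5
So 5·(-23) ≡ 1 (mod 58), and -23 ≡ 35 (mod 58).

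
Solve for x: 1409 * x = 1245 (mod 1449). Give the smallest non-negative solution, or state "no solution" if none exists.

150

First find gcd(1409, 1449):
1449 = 1×1409 + 40
1409 = 35×40 + 9
40 = 4×9 + 4
9 = 2×4 + 1
4 = 4×1 + 0
gcd = 1, so a unique solution mod 1449 exists.
Back-substitute for the Bézout coefficients:
1 = 9 − 2·4
1 = −2·40 + 9·9
1 = 9·1409 − 317·40
1 = −317·1449 + 326·1409
So 1409·(326) ≡ 1 (mod 1449), giving 1409⁻¹ ≡ 326.
x ≡ 1409⁻¹·1245 ≡ 326·1245 ≡ 150 (mod 1449).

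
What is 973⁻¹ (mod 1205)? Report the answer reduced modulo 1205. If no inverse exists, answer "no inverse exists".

857

Apply the Euclidean algorithm to 1205 and 973:
1205 = 1*973 + 232
973 = 4*232 + 45
232 = 5*45 + 7
45 = 6*7 + 3
7 = 2*3 + 1
3 = 3*1 + 0
gcd = 1, so the inverse exists. Back-substitute:
1 = 7 − 2·3
1 = −2·45 + 13·7
1 = 13·232 − 67·45
1 = −67·973 + 281·232
1 = 281·1205 − 348·973
Thus 973·(-348) ≡ 1 (mod 1205); reducing, -348 mod 1205 = 857.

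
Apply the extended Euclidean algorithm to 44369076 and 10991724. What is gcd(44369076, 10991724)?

12

Repeated division:
44369076 = 4*10991724 + 402180
10991724 = 27*402180 + 132864
402180 = 3*132864 + 3588
132864 = 37*3588 + 108
3588 = 33*108 + 24
108 = 4*24 + 12
24 = 2*12 + 0
gcd(44369076, 10991724) = 12.
Express as a combination:
12 = 108 − 4·24
12 = −4·3588 + 133·108
12 = 133·132864 − 4925·3588
12 = −4925·402180 + 14908·132864
12 = 14908·10991724 − 407441·402180
12 = −407441·44369076 + 1644672·10991724
So 12 = (-407441)·44369076 + (1644672)·10991724.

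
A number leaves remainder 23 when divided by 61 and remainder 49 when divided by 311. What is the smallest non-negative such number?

Write x = 23 + 61·k. Then 61·k ≡ 49 − 23 ≡ 26 (mod 311).
Need 61⁻¹ mod 311. Extended Euclid on (311, 61):
311 = 5*61 + 6
61 = 10*6 + 1
6 = 6*1 + 0
Back-substitute:
1 = 61 − 10·6
1 = −10·311 + 51·61
61⁻¹ ≡ 51 (mod 311), so k ≡ 51·26 ≡ 82 (mod 311).
x = 23 + 61·82 = 5025.

5025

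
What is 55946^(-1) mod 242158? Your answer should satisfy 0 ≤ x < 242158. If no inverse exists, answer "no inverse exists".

no inverse exists

Compute gcd(55946, 242158):
242158 = 4*55946 + 18374
55946 = 3*18374 + 824
18374 = 22*824 + 246
824 = 3*246 + 86
246 = 2*86 + 74
86 = 1*74 + 12
74 = 6*12 + 2
12 = 6*2 + 0
The gcd is 2, not 1, hence no inverse exists.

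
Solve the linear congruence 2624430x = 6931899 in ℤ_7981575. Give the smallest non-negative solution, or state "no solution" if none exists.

no solution

gcd(2624430, 7981575):
7981575 = 3·2624430 + 108285
2624430 = 24·108285 + 25590
108285 = 4·25590 + 5925
25590 = 4·5925 + 1890
5925 = 3·1890 + 255
1890 = 7·255 + 105
255 = 2·105 + 45
105 = 2·45 + 15
45 = 3·15 + 0
gcd = 15, but 15 ∤ 6931899, so the congruence has no solution.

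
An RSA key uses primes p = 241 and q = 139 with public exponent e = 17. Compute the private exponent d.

φ(n) = (p−1)(q−1) = 240·138 = 33120.
Need d with 17·d ≡ 1 (mod 33120). Apply the extended Euclidean algorithm:
33120 = 1948*17 + 4
17 = 4*4 + 1
4 = 4*1 + 0
Back-substitute:
1 = 17 − 4·4
1 = −4·33120 + 7793·17
So 17·7793 ≡ 1 (mod 33120), hence d = 7793.

7793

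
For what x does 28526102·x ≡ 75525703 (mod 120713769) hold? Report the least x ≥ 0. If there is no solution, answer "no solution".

7856039

First find gcd(28526102, 120713769):
120713769 = 4×28526102 + 6609361
28526102 = 4×6609361 + 2088658
6609361 = 3×2088658 + 343387
2088658 = 6×343387 + 28336
343387 = 12×28336 + 3355
28336 = 8×3355 + 1496
3355 = 2×1496 + 363
1496 = 4×363 + 44
363 = 8×44 + 11
44 = 4×11 + 0
gcd = 11 and 11 | 75525703, so solutions exist. Divide through by 11: 2593282x ≡ 6865973 (mod 10973979).
Now find 2593282⁻¹ mod 10973979:
10973979 = 4·2593282 + 600851
2593282 = 4·600851 + 189878
600851 = 3·189878 + 31217
189878 = 6·31217 + 2576
31217 = 12·2576 + 305
2576 = 8·305 + 136
305 = 2·136 + 33
136 = 4·33 + 4
33 = 8·4 + 1
4 = 4·1 + 0
Back-substitute:
1 = 33 − 8·4
1 = −8·136 + 33·33
1 = 33·305 − 74·136
1 = −74·2576 + 625·305
1 = 625·31217 − 7574·2576
1 = −7574·189878 + 46069·31217
1 = 46069·600851 − 145781·189878
1 = −145781·2593282 + 629193·600851
1 = 629193·10973979 − 2662553·2593282
So 2593282·(-2662553) ≡ 1 (mod 10973979), i.e. 2593282⁻¹ ≡ 8311426.
Then x ≡ 8311426·6865973 ≡ 7856039 (mod 10973979); the smallest non-negative solution is x = 7856039.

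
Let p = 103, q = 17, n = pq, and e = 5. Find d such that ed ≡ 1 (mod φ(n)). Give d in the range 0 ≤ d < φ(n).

653

φ(n) = (p−1)(q−1) = 102·16 = 1632.
Need d with 5·d ≡ 1 (mod 1632). Apply the extended Euclidean algorithm:
1632 = 326×5 + 2
5 = 2×2 + 1
2 = 2×1 + 0
Back-substitute:
1 = 5 − 2·2
1 = −2·1632 + 653·5
So 5·653 ≡ 1 (mod 1632), hence d = 653.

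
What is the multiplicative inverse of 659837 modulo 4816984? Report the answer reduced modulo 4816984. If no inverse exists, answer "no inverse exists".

Apply the Euclidean algorithm to 4816984 and 659837:
4816984 = 7×659837 + 198125
659837 = 3×198125 + 65462
198125 = 3×65462 + 1739
65462 = 37×1739 + 1119
1739 = 1×1119 + 620
1119 = 1×620 + 499
620 = 1×499 + 121
499 = 4×121 + 15
121 = 8×15 + 1
15 = 15×1 + 0
The gcd is 1. Working backward:
1 = 121 − 8·15
1 = −8·499 + 33·121
1 = 33·620 − 41·499
1 = −41·1119 + 74·620
1 = 74·1739 − 115·1119
1 = −115·65462 + 4329·1739
1 = 4329·198125 − 13102·65462
1 = −13102·659837 + 43635·198125
1 = 43635·4816984 − 318547·659837
Thus 659837·(-318547) ≡ 1 (mod 4816984); reducing, -318547 mod 4816984 = 4498437.

4498437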